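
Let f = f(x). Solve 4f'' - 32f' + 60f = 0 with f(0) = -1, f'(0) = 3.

Divide through by 4: f'' - 8f' + 15f = 0.
Characteristic equation r² - 8r + 15 = 0 factors as (r - 5)(r - 3) = 0, so r = 5, 3.
Hence f_h = C1*exp(5*x) + C2*exp(3*x).
Apply the initial conditions: f(0) = C1 + C2 = -1 and f'(0) = 3*C2 + 5*C1 = 3. Solving gives C1 = 3, C2 = -4.

f = -4*exp(3*x) + 3*exp(5*x)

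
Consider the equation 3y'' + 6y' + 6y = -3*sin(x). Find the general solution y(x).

y = -sin(x)/5 + 2*cos(x)/5 + C1*cos(x)*exp(-x) + C2*exp(-x)*sin(x)

Divide through by 3: y'' + 2y' + 2y = -sin(x).
Characteristic equation r² + 2r + 2 = 0 has discriminant (2)² - 4·(2) = -4 < 0, so r = -1 ± i.
Hence y_h = C1*cos(x)*exp(-x) + C2*exp(-x)*sin(x).
Try y_p = A*cos(x) + B*sin(x). Substituting and equating the coefficients of cos(x) and sin(x) gives A = 2/5, B = -1/5, so y_p = -sin(x)/5 + 2*cos(x)/5.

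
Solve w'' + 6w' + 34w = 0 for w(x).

Characteristic equation r² + 6r + 34 = 0 has discriminant (6)² - 4·(34) = -100 < 0, so r = -3 ± 5i.
Hence w_h = C1*cos(5*x)*exp(-3*x) + C2*exp(-3*x)*sin(5*x).

w = C1*cos(5*x)*exp(-3*x) + C2*exp(-3*x)*sin(5*x)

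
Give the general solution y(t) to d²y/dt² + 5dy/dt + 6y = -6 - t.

y = -31/36 - t/6 + C1*exp(-2*t) + C2*exp(-3*t)

Characteristic equation r² + 5r + 6 = 0 factors as (r + 2)(r + 3) = 0, so r = -2, -3.
Hence y_h = C1*exp(-2*t) + C2*exp(-3*t).
For the particular solution try y_p = A0 + A1*t. Substituting and matching coefficients of each power of t gives A0 = -31/36, A1 = -1/6, so y_p = -31/36 - t/6.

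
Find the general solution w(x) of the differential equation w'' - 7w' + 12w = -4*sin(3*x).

Characteristic equation r² - 7r + 12 = 0 factors as (r - 3)(r - 4) = 0, so r = 3, 4.
Hence w_h = C1*exp(3*x) + C2*exp(4*x).
Try w_p = A*cos(3*x) + B*sin(3*x). Substituting and equating the coefficients of cos(3x) and sin(3x) gives A = -14/75, B = -2/75, so w_p = -14*cos(3*x)/75 - 2*sin(3*x)/75.

w = -14*cos(3*x)/75 - 2*sin(3*x)/75 + C1*exp(3*x) + C2*exp(4*x)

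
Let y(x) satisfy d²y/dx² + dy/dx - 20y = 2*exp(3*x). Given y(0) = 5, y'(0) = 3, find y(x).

y = -exp(3*x)/4 + 10*exp(4*x)/3 + 23*exp(-5*x)/12

Characteristic equation r² + r - 20 = 0 factors as (r - 4)(r + 5) = 0, so r = 4, -5.
Hence y_h = C1*exp(4*x) + C2*exp(-5*x).
Try y_p = A*exp(3*x). Substituting into the equation and dividing by exp(3*x) gives A = -1/4, so y_p = -exp(3*x)/4.
General solution: y = -exp(3*x)/4 + C1*exp(4*x) + C2*exp(-5*x).
Apply the initial conditions: y(0) = -1/4 + C1 + C2 = 5 and y'(0) = -3/4 - 5*C2 + 4*C1 = 3. Solving gives C1 = 10/3, C2 = 23/12.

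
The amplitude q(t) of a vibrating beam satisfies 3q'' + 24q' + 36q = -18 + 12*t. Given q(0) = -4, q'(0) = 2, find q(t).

Divide through by 3: q'' + 8q' + 12q = -6 + 4*t.
Characteristic equation r² + 8r + 12 = 0 factors as (r + 2)(r + 6) = 0, so r = -2, -6.
Hence q_h = C1*exp(-2*t) + C2*exp(-6*t).
For the particular solution try q_p = A0 + A1*t. Substituting and matching coefficients of each power of t gives A0 = -13/18, A1 = 1/3, so q_p = -13/18 + t/3.
General solution: q = -13/18 + t/3 + C1*exp(-2*t) + C2*exp(-6*t).
Apply the initial conditions: q(0) = -13/18 + C1 + C2 = -4 and q'(0) = 1/3 - 6*C2 - 2*C1 = 2. Solving gives C1 = -9/2, C2 = 11/9.

q = -13/18 - 9*exp(-2*t)/2 + t/3 + 11*exp(-6*t)/9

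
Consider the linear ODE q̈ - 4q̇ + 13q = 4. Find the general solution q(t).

q = 4/13 + C1*cos(3*t)*exp(2*t) + C2*exp(2*t)*sin(3*t)

Characteristic equation r² - 4r + 13 = 0 has discriminant (-4)² - 4·(13) = -36 < 0, so r = 2 ± 3i.
Hence q_h = C1*cos(3*t)*exp(2*t) + C2*exp(2*t)*sin(3*t).
For the particular solution try q_p = A0. Substituting and matching coefficients of each power of t gives A0 = 4/13, so q_p = 4/13.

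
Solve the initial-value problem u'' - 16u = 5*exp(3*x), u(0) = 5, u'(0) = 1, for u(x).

u = -5*exp(3*x)/7 + 13*exp(4*x)/4 + 69*exp(-4*x)/28

Characteristic equation r² - 16 = 0 factors as (r - 4)(r + 4) = 0, so r = 4, -4.
Hence u_h = C1*exp(4*x) + C2*exp(-4*x).
Try u_p = A*exp(3*x). Substituting into the equation and dividing by exp(3*x) gives A = -5/7, so u_p = -5*exp(3*x)/7.
General solution: u = -5*exp(3*x)/7 + C1*exp(4*x) + C2*exp(-4*x).
Apply the initial conditions: u(0) = -5/7 + C1 + C2 = 5 and u'(0) = -15/7 - 4*C2 + 4*C1 = 1. Solving gives C1 = 13/4, C2 = 69/28.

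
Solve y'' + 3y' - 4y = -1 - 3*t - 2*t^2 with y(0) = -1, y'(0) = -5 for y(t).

y = 13/8 + t**2/2 - 17*exp(t)/5 + 3*t/2 + 31*exp(-4*t)/40

Characteristic equation r² + 3r - 4 = 0 factors as (r + 4)(r - 1) = 0, so r = -4, 1.
Hence y_h = C1*exp(-4*t) + C2*exp(t).
For the particular solution try y_p = A0 + A1*t + A2*t^2. Substituting and matching coefficients of each power of t gives A0 = 13/8, A1 = 3/2, A2 = 1/2, so y_p = 13/8 + t^2/2 + 3*t/2.
General solution: y = 13/8 + t^2/2 + 3*t/2 + C1*exp(-4*t) + C2*exp(t).
Apply the initial conditions: y(0) = 13/8 + C1 + C2 = -1 and y'(0) = 3/2 + C2 - 4*C1 = -5. Solving gives C1 = 31/40, C2 = -17/5.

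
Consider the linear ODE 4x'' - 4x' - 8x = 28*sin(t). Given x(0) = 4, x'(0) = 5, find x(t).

x = -21*sin(t)/10 - exp(-t)/6 + 7*cos(t)/10 + 52*exp(2*t)/15

Divide through by 4: x'' - x' - 2x = 7*sin(t).
Characteristic equation r² - r - 2 = 0 factors as (r + 1)(r - 2) = 0, so r = -1, 2.
Hence x_h = C1*exp(-t) + C2*exp(2*t).
Try x_p = A*cos(t) + B*sin(t). Substituting and equating the coefficients of cos(t) and sin(t) gives A = 7/10, B = -21/10, so x_p = -21*sin(t)/10 + 7*cos(t)/10.
General solution: x = -21*sin(t)/10 + 7*cos(t)/10 + C1*exp(-t) + C2*exp(2*t).
Apply the initial conditions: x(0) = 7/10 + C1 + C2 = 4 and x'(0) = -21/10 - C1 + 2*C2 = 5. Solving gives C1 = -1/6, C2 = 52/15.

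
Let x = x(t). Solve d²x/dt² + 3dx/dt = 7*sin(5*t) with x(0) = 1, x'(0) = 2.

Characteristic equation r² + 3r = 0 factors as (r + 3)r = 0, so r = -3, 0.
Hence x_h = C1*exp(-3*t) + C2.
Try x_p = A*cos(5*t) + B*sin(5*t). Substituting and equating the coefficients of cos(5t) and sin(5t) gives A = -21/170, B = -7/34, so x_p = -21*cos(5*t)/170 - 7*sin(5*t)/34.
General solution: x = C2 - 21*cos(5*t)/170 - 7*sin(5*t)/34 + C1*exp(-3*t).
Apply the initial conditions: x(0) = -21/170 + C1 + C2 = 1 and x'(0) = -35/34 - 3*C1 = 2. Solving gives C1 = -103/102, C2 = 32/15.

x = 32/15 - 103*exp(-3*t)/102 - 21*cos(5*t)/170 - 7*sin(5*t)/34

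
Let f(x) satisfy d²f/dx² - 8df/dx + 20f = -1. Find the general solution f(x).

f = -1/20 + C1*cos(2*x)*exp(4*x) + C2*exp(4*x)*sin(2*x)

Characteristic equation r² - 8r + 20 = 0 has discriminant (-8)² - 4·(20) = -16 < 0, so r = 4 ± 2i.
Hence f_h = C1*cos(2*x)*exp(4*x) + C2*exp(4*x)*sin(2*x).
For the particular solution try f_p = A0. Substituting and matching coefficients of each power of x gives A0 = -1/20, so f_p = -1/20.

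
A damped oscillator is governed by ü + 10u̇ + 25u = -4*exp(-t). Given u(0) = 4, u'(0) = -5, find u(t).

u = -exp(-t)/4 + 17*exp(-5*t)/4 + 16*t*exp(-5*t)

Characteristic equation r² + 10r + 25 = 0 has discriminant (10)² - 4·(25) = 0, so r = -5 is a repeated root.
Hence u_h = (C1 + C2*t)*exp(-5*t).
Try u_p = A*exp(-t). Substituting into the equation and dividing by exp(-t) gives A = -1/4, so u_p = -exp(-t)/4.
General solution: u = -exp(-t)/4 + C1*exp(-5*t) + C2*t*exp(-5*t).
Apply the initial conditions: u(0) = -1/4 + C1 = 4 and u'(0) = 1/4 + C2 - 5*C1 = -5. Solving gives C1 = 17/4, C2 = 16.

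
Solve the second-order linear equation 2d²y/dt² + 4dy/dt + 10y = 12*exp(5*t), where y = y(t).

Divide through by 2: y'' + 2y' + 5y = 6*exp(5*t).
Characteristic equation r² + 2r + 5 = 0 has discriminant (2)² - 4·(5) = -16 < 0, so r = -1 ± 2i.
Hence y_h = C1*cos(2*t)*exp(-t) + C2*exp(-t)*sin(2*t).
Try y_p = A*exp(5*t). Substituting into the equation and dividing by exp(5*t) gives A = 3/20, so y_p = 3*exp(5*t)/20.

y = 3*exp(5*t)/20 + C1*cos(2*t)*exp(-t) + C2*exp(-t)*sin(2*t)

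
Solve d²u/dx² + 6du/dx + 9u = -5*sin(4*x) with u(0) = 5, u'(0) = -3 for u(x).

u = 7*sin(4*x)/125 + 24*cos(4*x)/125 + 601*exp(-3*x)/125 + 56*x*exp(-3*x)/5

Characteristic equation r² + 6r + 9 = 0 has discriminant (6)² - 4·(9) = 0, so r = -3 is a repeated root.
Hence u_h = (C1 + C2*x)*exp(-3*x).
Try u_p = A*cos(4*x) + B*sin(4*x). Substituting and equating the coefficients of cos(4x) and sin(4x) gives A = 24/125, B = 7/125, so u_p = 7*sin(4*x)/125 + 24*cos(4*x)/125.
General solution: u = 7*sin(4*x)/125 + 24*cos(4*x)/125 + C1*exp(-3*x) + C2*x*exp(-3*x).
Apply the initial conditions: u(0) = 24/125 + C1 = 5 and u'(0) = 28/125 + C2 - 3*C1 = -3. Solving gives C1 = 601/125, C2 = 56/5.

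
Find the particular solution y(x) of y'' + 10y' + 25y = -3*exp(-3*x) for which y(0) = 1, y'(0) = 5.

y = -3*exp(-3*x)/4 + 7*exp(-5*x)/4 + 23*x*exp(-5*x)/2

Characteristic equation r² + 10r + 25 = 0 has discriminant (10)² - 4·(25) = 0, so r = -5 is a repeated root.
Hence y_h = (C1 + C2*x)*exp(-5*x).
Try y_p = A*exp(-3*x). Substituting into the equation and dividing by exp(-3*x) gives A = -3/4, so y_p = -3*exp(-3*x)/4.
General solution: y = -3*exp(-3*x)/4 + C1*exp(-5*x) + C2*x*exp(-5*x).
Apply the initial conditions: y(0) = -3/4 + C1 = 1 and y'(0) = 9/4 + C2 - 5*C1 = 5. Solving gives C1 = 7/4, C2 = 23/2.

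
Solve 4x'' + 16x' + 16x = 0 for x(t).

x = C1*exp(-2*t) + C2*t*exp(-2*t)

Divide through by 4: x'' + 4x' + 4x = 0.
Characteristic equation r² + 4r + 4 = 0 has discriminant (4)² - 4·(4) = 0, so r = -2 is a repeated root.
Hence x_h = (C1 + C2*t)*exp(-2*t).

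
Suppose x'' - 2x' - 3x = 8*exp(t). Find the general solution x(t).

Characteristic equation r² - 2r - 3 = 0 factors as (r - 3)(r + 1) = 0, so r = 3, -1.
Hence x_h = C1*exp(3*t) + C2*exp(-t).
Try x_p = A*exp(t). Substituting into the equation and dividing by exp(t) gives A = -2, so x_p = -2*exp(t).

x = -2*exp(t) + C1*exp(3*t) + C2*exp(-t)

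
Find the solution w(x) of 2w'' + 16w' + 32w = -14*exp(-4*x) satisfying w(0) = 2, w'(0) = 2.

Divide through by 2: w'' + 8w' + 16w = -7*exp(-4*x).
Characteristic equation r² + 8r + 16 = 0 has discriminant (8)² - 4·(16) = 0, so r = -4 is a repeated root.
Hence w_h = (C1 + C2*x)*exp(-4*x).
Since exp(-4*x) solves the homogeneous equation (r = -4 is a root of multiplicity 2), multiply the trial by x^2. Try w_p = A*x^2*exp(-4*x). Substituting into the equation and dividing by exp(-4*x) gives A = -7/2, so w_p = -7*x^2*exp(-4*x)/2.
General solution: w = C1*exp(-4*x) - 7*x^2*exp(-4*x)/2 + C2*x*exp(-4*x).
Apply the initial conditions: w(0) = C1 = 2 and w'(0) = C2 - 4*C1 = 2. Solving gives C1 = 2, C2 = 10.

w = 2*exp(-4*x) + 10*x*exp(-4*x) - 7*x**2*exp(-4*x)/2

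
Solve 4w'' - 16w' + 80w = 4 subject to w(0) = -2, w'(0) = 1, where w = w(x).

w = 1/20 - 41*cos(4*x)*exp(2*x)/20 + 51*exp(2*x)*sin(4*x)/40

Divide through by 4: w'' - 4w' + 20w = 1.
Characteristic equation r² - 4r + 20 = 0 has discriminant (-4)² - 4·(20) = -64 < 0, so r = 2 ± 4i.
Hence w_h = C1*cos(4*x)*exp(2*x) + C2*exp(2*x)*sin(4*x).
For the particular solution try w_p = A0. Substituting and matching coefficients of each power of x gives A0 = 1/20, so w_p = 1/20.
General solution: w = 1/20 + C1*cos(4*x)*exp(2*x) + C2*exp(2*x)*sin(4*x).
Apply the initial conditions: w(0) = 1/20 + C1 = -2 and w'(0) = 2*C1 + 4*C2 = 1. Solving gives C1 = -41/20, C2 = 51/40.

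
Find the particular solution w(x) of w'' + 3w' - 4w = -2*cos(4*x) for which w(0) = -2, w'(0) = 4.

Characteristic equation r² + 3r - 4 = 0 factors as (r + 4)(r - 1) = 0, so r = -4, 1.
Hence w_h = C1*exp(-4*x) + C2*exp(x).
Try w_p = A*cos(4*x) + B*sin(4*x). Substituting and equating the coefficients of cos(4x) and sin(4x) gives A = 5/68, B = -3/68, so w_p = -3*sin(4*x)/68 + 5*cos(4*x)/68.
General solution: w = -3*sin(4*x)/68 + 5*cos(4*x)/68 + C1*exp(-4*x) + C2*exp(x).
Apply the initial conditions: w(0) = 5/68 + C1 + C2 = -2 and w'(0) = -3/17 + C2 - 4*C1 = 4. Solving gives C1 = -5/4, C2 = -14/17.

w = -14*exp(x)/17 - 5*exp(-4*x)/4 - 3*sin(4*x)/68 + 5*cos(4*x)/68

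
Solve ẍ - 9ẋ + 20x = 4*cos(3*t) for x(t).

Characteristic equation r² - 9r + 20 = 0 factors as (r - 5)(r - 4) = 0, so r = 5, 4.
Hence x_h = C1*exp(5*t) + C2*exp(4*t).
Try x_p = A*cos(3*t) + B*sin(3*t). Substituting and equating the coefficients of cos(3t) and sin(3t) gives A = 22/425, B = -54/425, so x_p = -54*sin(3*t)/425 + 22*cos(3*t)/425.

x = -54*sin(3*t)/425 + 22*cos(3*t)/425 + C1*exp(5*t) + C2*exp(4*t)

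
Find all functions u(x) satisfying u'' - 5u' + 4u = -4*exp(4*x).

u = C1*exp(4*x) + C2*exp(x) - 4*x*exp(4*x)/3

Characteristic equation r² - 5r + 4 = 0 factors as (r - 4)(r - 1) = 0, so r = 4, 1.
Hence u_h = C1*exp(4*x) + C2*exp(x).
Since exp(4*x) solves the homogeneous equation (r = 4 is a root of multiplicity 1), multiply the trial by x. Try u_p = A*x*exp(4*x). Substituting into the equation and dividing by exp(4*x) gives A = -4/3, so u_p = -4*x*exp(4*x)/3.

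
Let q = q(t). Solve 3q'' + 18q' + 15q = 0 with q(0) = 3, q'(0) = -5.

q = exp(-5*t)/2 + 5*exp(-t)/2

Divide through by 3: q'' + 6q' + 5q = 0.
Characteristic equation r² + 6r + 5 = 0 factors as (r + 1)(r + 5) = 0, so r = -1, -5.
Hence q_h = C1*exp(-t) + C2*exp(-5*t).
Apply the initial conditions: q(0) = C1 + C2 = 3 and q'(0) = -C1 - 5*C2 = -5. Solving gives C1 = 5/2, C2 = 1/2.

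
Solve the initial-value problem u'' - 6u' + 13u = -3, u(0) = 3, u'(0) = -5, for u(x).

Characteristic equation r² - 6r + 13 = 0 has discriminant (-6)² - 4·(13) = -16 < 0, so r = 3 ± 2i.
Hence u_h = C1*cos(2*x)*exp(3*x) + C2*exp(3*x)*sin(2*x).
For the particular solution try u_p = A0. Substituting and matching coefficients of each power of x gives A0 = -3/13, so u_p = -3/13.
General solution: u = -3/13 + C1*cos(2*x)*exp(3*x) + C2*exp(3*x)*sin(2*x).
Apply the initial conditions: u(0) = -3/13 + C1 = 3 and u'(0) = 2*C2 + 3*C1 = -5. Solving gives C1 = 42/13, C2 = -191/26.

u = -3/13 - 191*exp(3*x)*sin(2*x)/26 + 42*cos(2*x)*exp(3*x)/13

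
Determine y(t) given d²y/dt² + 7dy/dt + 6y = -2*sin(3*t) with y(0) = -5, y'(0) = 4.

y = -133*exp(-t)/25 + sin(3*t)/75 + 7*cos(3*t)/75 + 17*exp(-6*t)/75

Characteristic equation r² + 7r + 6 = 0 factors as (r + 1)(r + 6) = 0, so r = -1, -6.
Hence y_h = C1*exp(-t) + C2*exp(-6*t).
Try y_p = A*cos(3*t) + B*sin(3*t). Substituting and equating the coefficients of cos(3t) and sin(3t) gives A = 7/75, B = 1/75, so y_p = sin(3*t)/75 + 7*cos(3*t)/75.
General solution: y = sin(3*t)/75 + 7*cos(3*t)/75 + C1*exp(-t) + C2*exp(-6*t).
Apply the initial conditions: y(0) = 7/75 + C1 + C2 = -5 and y'(0) = 1/25 - C1 - 6*C2 = 4. Solving gives C1 = -133/25, C2 = 17/75.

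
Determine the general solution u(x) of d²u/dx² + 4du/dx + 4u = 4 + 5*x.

Characteristic equation r² + 4r + 4 = 0 has discriminant (4)² - 4·(4) = 0, so r = -2 is a repeated root.
Hence u_h = (C1 + C2*x)*exp(-2*x).
For the particular solution try u_p = A0 + A1*x. Substituting and matching coefficients of each power of x gives A0 = -1/4, A1 = 5/4, so u_p = -1/4 + 5*x/4.

u = -1/4 + 5*x/4 + C1*exp(-2*x) + C2*x*exp(-2*x)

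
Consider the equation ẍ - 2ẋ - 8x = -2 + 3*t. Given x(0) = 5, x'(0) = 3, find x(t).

Characteristic equation r² - 2r - 8 = 0 factors as (r + 2)(r - 4) = 0, so r = -2, 4.
Hence x_h = C1*exp(-2*t) + C2*exp(4*t).
For the particular solution try x_p = A0 + A1*t. Substituting and matching coefficients of each power of t gives A0 = 11/32, A1 = -3/8, so x_p = 11/32 - 3*t/8.
General solution: x = 11/32 - 3*t/8 + C1*exp(-2*t) + C2*exp(4*t).
Apply the initial conditions: x(0) = 11/32 + C1 + C2 = 5 and x'(0) = -3/8 - 2*C1 + 4*C2 = 3. Solving gives C1 = 61/24, C2 = 203/96.

x = 11/32 - 3*t/8 + 61*exp(-2*t)/24 + 203*exp(4*t)/96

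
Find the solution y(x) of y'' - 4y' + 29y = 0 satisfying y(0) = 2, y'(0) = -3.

Characteristic equation r² - 4r + 29 = 0 has discriminant (-4)² - 4·(29) = -100 < 0, so r = 2 ± 5i.
Hence y_h = C1*cos(5*x)*exp(2*x) + C2*exp(2*x)*sin(5*x).
Apply the initial conditions: y(0) = C1 = 2 and y'(0) = 2*C1 + 5*C2 = -3. Solving gives C1 = 2, C2 = -7/5.

y = 2*cos(5*x)*exp(2*x) - 7*exp(2*x)*sin(5*x)/5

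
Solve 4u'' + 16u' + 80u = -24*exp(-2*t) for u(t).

Divide through by 4: u'' + 4u' + 20u = -6*exp(-2*t).
Characteristic equation r² + 4r + 20 = 0 has discriminant (4)² - 4·(20) = -64 < 0, so r = -2 ± 4i.
Hence u_h = C1*cos(4*t)*exp(-2*t) + C2*exp(-2*t)*sin(4*t).
Try u_p = A*exp(-2*t). Substituting into the equation and dividing by exp(-2*t) gives A = -3/8, so u_p = -3*exp(-2*t)/8.

u = -3*exp(-2*t)/8 + C1*cos(4*t)*exp(-2*t) + C2*exp(-2*t)*sin(4*t)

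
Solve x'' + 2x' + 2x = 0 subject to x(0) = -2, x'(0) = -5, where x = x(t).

Characteristic equation r² + 2r + 2 = 0 has discriminant (2)² - 4·(2) = -4 < 0, so r = -1 ± i.
Hence x_h = C1*cos(t)*exp(-t) + C2*exp(-t)*sin(t).
Apply the initial conditions: x(0) = C1 = -2 and x'(0) = C2 - C1 = -5. Solving gives C1 = -2, C2 = -7.

x = -7*exp(-t)*sin(t) - 2*cos(t)*exp(-t)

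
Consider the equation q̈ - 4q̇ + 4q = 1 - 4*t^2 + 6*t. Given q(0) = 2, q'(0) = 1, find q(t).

q = 1/4 - t**2 - t/2 + 7*exp(2*t)/4 - 2*t*exp(2*t)

Characteristic equation r² - 4r + 4 = 0 has discriminant (-4)² - 4·(4) = 0, so r = 2 is a repeated root.
Hence q_h = (C1 + C2*t)*exp(2*t).
For the particular solution try q_p = A0 + A1*t + A2*t^2. Substituting and matching coefficients of each power of t gives A0 = 1/4, A1 = -1/2, A2 = -1, so q_p = 1/4 - t^2 - t/2.
General solution: q = 1/4 - t^2 - t/2 + C1*exp(2*t) + C2*t*exp(2*t).
Apply the initial conditions: q(0) = 1/4 + C1 = 2 and q'(0) = -1/2 + C2 + 2*C1 = 1. Solving gives C1 = 7/4, C2 = -2.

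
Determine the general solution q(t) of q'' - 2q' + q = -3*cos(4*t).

Characteristic equation r² - 2r + 1 = 0 has discriminant (-2)² - 4·(1) = 0, so r = 1 is a repeated root.
Hence q_h = (C1 + C2*t)*exp(t).
Try q_p = A*cos(4*t) + B*sin(4*t). Substituting and equating the coefficients of cos(4t) and sin(4t) gives A = 45/289, B = 24/289, so q_p = 24*sin(4*t)/289 + 45*cos(4*t)/289.

q = 24*sin(4*t)/289 + 45*cos(4*t)/289 + C1*exp(t) + C2*t*exp(t)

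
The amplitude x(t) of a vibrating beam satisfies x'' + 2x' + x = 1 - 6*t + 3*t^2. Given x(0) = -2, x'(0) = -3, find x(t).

Characteristic equation r² + 2r + 1 = 0 has discriminant (2)² - 4·(1) = 0, so r = -1 is a repeated root.
Hence x_h = (C1 + C2*t)*exp(-t).
For the particular solution try x_p = A0 + A1*t + A2*t^2. Substituting and matching coefficients of each power of t gives A0 = 31, A1 = -18, A2 = 3, so x_p = 31 - 18*t + 3*t^2.
General solution: x = 31 - 18*t + 3*t^2 + C1*exp(-t) + C2*t*exp(-t).
Apply the initial conditions: x(0) = 31 + C1 = -2 and x'(0) = -18 + C2 - C1 = -3. Solving gives C1 = -33, C2 = -18.

x = 31 - 33*exp(-t) - 18*t + 3*t**2 - 18*t*exp(-t)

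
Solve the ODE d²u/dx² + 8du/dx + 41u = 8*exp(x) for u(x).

Characteristic equation r² + 8r + 41 = 0 has discriminant (8)² - 4·(41) = -100 < 0, so r = -4 ± 5i.
Hence u_h = C1*cos(5*x)*exp(-4*x) + C2*exp(-4*x)*sin(5*x).
Try u_p = A*exp(x). Substituting into the equation and dividing by exp(x) gives A = 4/25, so u_p = 4*exp(x)/25.

u = 4*exp(x)/25 + C1*cos(5*x)*exp(-4*x) + C2*exp(-4*x)*sin(5*x)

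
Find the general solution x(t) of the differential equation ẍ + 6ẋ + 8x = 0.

Characteristic equation r² + 6r + 8 = 0 factors as (r + 2)(r + 4) = 0, so r = -2, -4.
Hence x_h = C1*exp(-2*t) + C2*exp(-4*t).

x = C1*exp(-2*t) + C2*exp(-4*t)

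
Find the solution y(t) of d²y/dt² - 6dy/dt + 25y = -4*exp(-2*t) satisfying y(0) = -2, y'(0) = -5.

Characteristic equation r² - 6r + 25 = 0 has discriminant (-6)² - 4·(25) = -64 < 0, so r = 3 ± 4i.
Hence y_h = C1*cos(4*t)*exp(3*t) + C2*exp(3*t)*sin(4*t).
Try y_p = A*exp(-2*t). Substituting into the equation and dividing by exp(-2*t) gives A = -4/41, so y_p = -4*exp(-2*t)/41.
General solution: y = -4*exp(-2*t)/41 + C1*cos(4*t)*exp(3*t) + C2*exp(3*t)*sin(4*t).
Apply the initial conditions: y(0) = -4/41 + C1 = -2 and y'(0) = 8/41 + 3*C1 + 4*C2 = -5. Solving gives C1 = -78/41, C2 = 21/164.

y = -4*exp(-2*t)/41 - 78*cos(4*t)*exp(3*t)/41 + 21*exp(3*t)*sin(4*t)/164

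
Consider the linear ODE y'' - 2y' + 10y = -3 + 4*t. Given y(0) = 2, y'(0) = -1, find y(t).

y = -11/50 + 2*t/5 - 181*exp(t)*sin(3*t)/150 + 111*cos(3*t)*exp(t)/50

Characteristic equation r² - 2r + 10 = 0 has discriminant (-2)² - 4·(10) = -36 < 0, so r = 1 ± 3i.
Hence y_h = C1*cos(3*t)*exp(t) + C2*exp(t)*sin(3*t).
For the particular solution try y_p = A0 + A1*t. Substituting and matching coefficients of each power of t gives A0 = -11/50, A1 = 2/5, so y_p = -11/50 + 2*t/5.
General solution: y = -11/50 + 2*t/5 + C1*cos(3*t)*exp(t) + C2*exp(t)*sin(3*t).
Apply the initial conditions: y(0) = -11/50 + C1 = 2 and y'(0) = 2/5 + C1 + 3*C2 = -1. Solving gives C1 = 111/50, C2 = -181/150.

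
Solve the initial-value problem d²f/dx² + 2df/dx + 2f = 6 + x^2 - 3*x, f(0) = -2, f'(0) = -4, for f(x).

Characteristic equation r² + 2r + 2 = 0 has discriminant (2)² - 4·(2) = -4 < 0, so r = -1 ± i.
Hence f_h = C1*cos(x)*exp(-x) + C2*exp(-x)*sin(x).
For the particular solution try f_p = A0 + A1*x + A2*x^2. Substituting and matching coefficients of each power of x gives A0 = 5, A1 = -5/2, A2 = 1/2, so f_p = 5 + x^2/2 - 5*x/2.
General solution: f = 5 + x^2/2 - 5*x/2 + C1*cos(x)*exp(-x) + C2*exp(-x)*sin(x).
Apply the initial conditions: f(0) = 5 + C1 = -2 and f'(0) = -5/2 + C2 - C1 = -4. Solving gives C1 = -7, C2 = -17/2.

f = 5 + x**2/2 - 5*x/2 - 7*cos(x)*exp(-x) - 17*exp(-x)*sin(x)/2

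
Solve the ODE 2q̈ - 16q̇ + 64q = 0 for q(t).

Divide through by 2: q'' - 8q' + 32q = 0.
Characteristic equation r² - 8r + 32 = 0 has discriminant (-8)² - 4·(32) = -64 < 0, so r = 4 ± 4i.
Hence q_h = C1*cos(4*t)*exp(4*t) + C2*exp(4*t)*sin(4*t).

q = C1*cos(4*t)*exp(4*t) + C2*exp(4*t)*sin(4*t)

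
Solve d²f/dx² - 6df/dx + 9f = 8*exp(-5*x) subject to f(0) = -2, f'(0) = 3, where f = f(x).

Characteristic equation r² - 6r + 9 = 0 has discriminant (-6)² - 4·(9) = 0, so r = 3 is a repeated root.
Hence f_h = (C1 + C2*x)*exp(3*x).
Try f_p = A*exp(-5*x). Substituting into the equation and dividing by exp(-5*x) gives A = 1/8, so f_p = exp(-5*x)/8.
General solution: f = exp(-5*x)/8 + C1*exp(3*x) + C2*x*exp(3*x).
Apply the initial conditions: f(0) = 1/8 + C1 = -2 and f'(0) = -5/8 + C2 + 3*C1 = 3. Solving gives C1 = -17/8, C2 = 10.

f = -17*exp(3*x)/8 + exp(-5*x)/8 + 10*x*exp(3*x)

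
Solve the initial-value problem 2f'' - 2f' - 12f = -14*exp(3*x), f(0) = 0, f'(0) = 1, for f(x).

Divide through by 2: f'' - f' - 6f = -7*exp(3*x).
Characteristic equation r² - r - 6 = 0 factors as (r + 2)(r - 3) = 0, so r = -2, 3.
Hence f_h = C1*exp(-2*x) + C2*exp(3*x).
Since exp(3*x) solves the homogeneous equation (r = 3 is a root of multiplicity 1), multiply the trial by x. Try f_p = A*x*exp(3*x). Substituting into the equation and dividing by exp(3*x) gives A = -7/5, so f_p = -7*x*exp(3*x)/5.
General solution: f = C1*exp(-2*x) + C2*exp(3*x) - 7*x*exp(3*x)/5.
Apply the initial conditions: f(0) = C1 + C2 = 0 and f'(0) = -7/5 - 2*C1 + 3*C2 = 1. Solving gives C1 = -12/25, C2 = 12/25.

f = -12*exp(-2*x)/25 + 12*exp(3*x)/25 - 7*x*exp(3*x)/5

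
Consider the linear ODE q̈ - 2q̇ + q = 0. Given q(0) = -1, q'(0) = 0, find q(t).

q = -exp(t) + t*exp(t)

Characteristic equation r² - 2r + 1 = 0 has discriminant (-2)² - 4·(1) = 0, so r = 1 is a repeated root.
Hence q_h = (C1 + C2*t)*exp(t).
Apply the initial conditions: q(0) = C1 = -1 and q'(0) = C1 + C2 = 0. Solving gives C1 = -1, C2 = 1.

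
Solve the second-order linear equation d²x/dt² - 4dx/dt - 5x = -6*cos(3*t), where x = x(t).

Characteristic equation r² - 4r - 5 = 0 factors as (r - 5)(r + 1) = 0, so r = 5, -1.
Hence x_h = C1*exp(5*t) + C2*exp(-t).
Try x_p = A*cos(3*t) + B*sin(3*t). Substituting and equating the coefficients of cos(3t) and sin(3t) gives A = 21/85, B = 18/85, so x_p = 18*sin(3*t)/85 + 21*cos(3*t)/85.

x = 18*sin(3*t)/85 + 21*cos(3*t)/85 + C1*exp(5*t) + C2*exp(-t)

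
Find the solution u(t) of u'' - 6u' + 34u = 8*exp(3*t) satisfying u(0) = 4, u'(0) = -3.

Characteristic equation r² - 6r + 34 = 0 has discriminant (-6)² - 4·(34) = -100 < 0, so r = 3 ± 5i.
Hence u_h = C1*cos(5*t)*exp(3*t) + C2*exp(3*t)*sin(5*t).
Try u_p = A*exp(3*t). Substituting into the equation and dividing by exp(3*t) gives A = 8/25, so u_p = 8*exp(3*t)/25.
General solution: u = 8*exp(3*t)/25 + C1*cos(5*t)*exp(3*t) + C2*exp(3*t)*sin(5*t).
Apply the initial conditions: u(0) = 8/25 + C1 = 4 and u'(0) = 24/25 + 3*C1 + 5*C2 = -3. Solving gives C1 = 92/25, C2 = -3.

u = 8*exp(3*t)/25 - 3*exp(3*t)*sin(5*t) + 92*cos(5*t)*exp(3*t)/25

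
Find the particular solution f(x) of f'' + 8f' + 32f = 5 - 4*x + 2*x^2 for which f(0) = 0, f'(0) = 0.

f = 49/256 - 5*x/32 + x**2/16 - 49*cos(4*x)*exp(-4*x)/256 - 39*exp(-4*x)*sin(4*x)/256

Characteristic equation r² + 8r + 32 = 0 has discriminant (8)² - 4·(32) = -64 < 0, so r = -4 ± 4i.
Hence f_h = C1*cos(4*x)*exp(-4*x) + C2*exp(-4*x)*sin(4*x).
For the particular solution try f_p = A0 + A1*x + A2*x^2. Substituting and matching coefficients of each power of x gives A0 = 49/256, A1 = -5/32, A2 = 1/16, so f_p = 49/256 - 5*x/32 + x^2/16.
General solution: f = 49/256 - 5*x/32 + x^2/16 + C1*cos(4*x)*exp(-4*x) + C2*exp(-4*x)*sin(4*x).
Apply the initial conditions: f(0) = 49/256 + C1 = 0 and f'(0) = -5/32 - 4*C1 + 4*C2 = 0. Solving gives C1 = -49/256, C2 = -39/256.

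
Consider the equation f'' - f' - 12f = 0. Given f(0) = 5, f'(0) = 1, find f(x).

Characteristic equation r² - r - 12 = 0 factors as (r - 4)(r + 3) = 0, so r = 4, -3.
Hence f_h = C1*exp(4*x) + C2*exp(-3*x).
Apply the initial conditions: f(0) = C1 + C2 = 5 and f'(0) = -3*C2 + 4*C1 = 1. Solving gives C1 = 16/7, C2 = 19/7.

f = 16*exp(4*x)/7 + 19*exp(-3*x)/7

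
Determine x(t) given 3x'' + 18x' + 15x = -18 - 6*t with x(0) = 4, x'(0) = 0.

Divide through by 3: x'' + 6x' + 5x = -6 - 2*t.
Characteristic equation r² + 6r + 5 = 0 factors as (r + 5)(r + 1) = 0, so r = -5, -1.
Hence x_h = C1*exp(-5*t) + C2*exp(-t).
For the particular solution try x_p = A0 + A1*t. Substituting and matching coefficients of each power of t gives A0 = -18/25, A1 = -2/5, so x_p = -18/25 - 2*t/5.
General solution: x = -18/25 - 2*t/5 + C1*exp(-5*t) + C2*exp(-t).
Apply the initial conditions: x(0) = -18/25 + C1 + C2 = 4 and x'(0) = -2/5 - C2 - 5*C1 = 0. Solving gives C1 = -32/25, C2 = 6.

x = -18/25 + 6*exp(-t) - 32*exp(-5*t)/25 - 2*t/5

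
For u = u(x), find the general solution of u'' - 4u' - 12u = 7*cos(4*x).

Characteristic equation r² - 4r - 12 = 0 factors as (r + 2)(r - 6) = 0, so r = -2, 6.
Hence u_h = C1*exp(-2*x) + C2*exp(6*x).
Try u_p = A*cos(4*x) + B*sin(4*x). Substituting and equating the coefficients of cos(4x) and sin(4x) gives A = -49/260, B = -7/65, so u_p = -49*cos(4*x)/260 - 7*sin(4*x)/65.

u = -49*cos(4*x)/260 - 7*sin(4*x)/65 + C1*exp(-2*x) + C2*exp(6*x)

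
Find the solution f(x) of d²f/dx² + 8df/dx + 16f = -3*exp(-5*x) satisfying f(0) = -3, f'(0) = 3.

f = -3*exp(-5*x) - 12*x*exp(-4*x)

Characteristic equation r² + 8r + 16 = 0 has discriminant (8)² - 4·(16) = 0, so r = -4 is a repeated root.
Hence f_h = (C1 + C2*x)*exp(-4*x).
Try f_p = A*exp(-5*x). Substituting into the equation and dividing by exp(-5*x) gives A = -3, so f_p = -3*exp(-5*x).
General solution: f = -3*exp(-5*x) + C1*exp(-4*x) + C2*x*exp(-4*x).
Apply the initial conditions: f(0) = -3 + C1 = -3 and f'(0) = 15 + C2 - 4*C1 = 3. Solving gives C1 = 0, C2 = -12.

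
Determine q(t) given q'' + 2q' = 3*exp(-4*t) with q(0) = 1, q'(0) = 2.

q = 19/8 - 7*exp(-2*t)/4 + 3*exp(-4*t)/8

Characteristic equation r² + 2r = 0 factors as (r + 2)r = 0, so r = -2, 0.
Hence q_h = C1*exp(-2*t) + C2.
Try q_p = A*exp(-4*t). Substituting into the equation and dividing by exp(-4*t) gives A = 3/8, so q_p = 3*exp(-4*t)/8.
General solution: q = C2 + 3*exp(-4*t)/8 + C1*exp(-2*t).
Apply the initial conditions: q(0) = 3/8 + C1 + C2 = 1 and q'(0) = -3/2 - 2*C1 = 2. Solving gives C1 = -7/4, C2 = 19/8.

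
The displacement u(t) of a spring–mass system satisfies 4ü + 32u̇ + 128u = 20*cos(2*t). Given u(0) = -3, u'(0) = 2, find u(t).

u = sin(2*t)/13 + 7*cos(2*t)/52 - 163*cos(4*t)*exp(-4*t)/52 - 139*exp(-4*t)*sin(4*t)/52

Divide through by 4: u'' + 8u' + 32u = 5*cos(2*t).
Characteristic equation r² + 8r + 32 = 0 has discriminant (8)² - 4·(32) = -64 < 0, so r = -4 ± 4i.
Hence u_h = C1*cos(4*t)*exp(-4*t) + C2*exp(-4*t)*sin(4*t).
Try u_p = A*cos(2*t) + B*sin(2*t). Substituting and equating the coefficients of cos(2t) and sin(2t) gives A = 7/52, B = 1/13, so u_p = sin(2*t)/13 + 7*cos(2*t)/52.
General solution: u = sin(2*t)/13 + 7*cos(2*t)/52 + C1*cos(4*t)*exp(-4*t) + C2*exp(-4*t)*sin(4*t).
Apply the initial conditions: u(0) = 7/52 + C1 = -3 and u'(0) = 2/13 - 4*C1 + 4*C2 = 2. Solving gives C1 = -163/52, C2 = -139/52.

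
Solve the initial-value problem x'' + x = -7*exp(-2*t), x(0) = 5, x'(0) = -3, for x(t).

x = -29*sin(t)/5 - 7*exp(-2*t)/5 + 32*cos(t)/5

Characteristic equation r² + 1 = 0 has discriminant (0)² - 4·(1) = -4 < 0, so r = ± i.
Hence x_h = C1*cos(t) + C2*sin(t).
Try x_p = A*exp(-2*t). Substituting into the equation and dividing by exp(-2*t) gives A = -7/5, so x_p = -7*exp(-2*t)/5.
General solution: x = -7*exp(-2*t)/5 + C1*cos(t) + C2*sin(t).
Apply the initial conditions: x(0) = -7/5 + C1 = 5 and x'(0) = 14/5 + C2 = -3. Solving gives C1 = 32/5, C2 = -29/5.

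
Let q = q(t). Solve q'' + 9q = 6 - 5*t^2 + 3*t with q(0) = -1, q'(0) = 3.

q = 64/81 - 145*cos(3*t)/81 - 5*t**2/9 + t/3 + 8*sin(3*t)/9

Characteristic equation r² + 9 = 0 has discriminant (0)² - 4·(9) = -36 < 0, so r = ± 3i.
Hence q_h = C1*cos(3*t) + C2*sin(3*t).
For the particular solution try q_p = A0 + A1*t + A2*t^2. Substituting and matching coefficients of each power of t gives A0 = 64/81, A1 = 1/3, A2 = -5/9, so q_p = 64/81 - 5*t^2/9 + t/3.
General solution: q = 64/81 - 5*t^2/9 + t/3 + C1*cos(3*t) + C2*sin(3*t).
Apply the initial conditions: q(0) = 64/81 + C1 = -1 and q'(0) = 1/3 + 3*C2 = 3. Solving gives C1 = -145/81, C2 = 8/9.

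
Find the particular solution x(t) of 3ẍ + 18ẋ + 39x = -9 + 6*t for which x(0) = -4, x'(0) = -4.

Divide through by 3: x'' + 6x' + 13x = -3 + 2*t.
Characteristic equation r² + 6r + 13 = 0 has discriminant (6)² - 4·(13) = -16 < 0, so r = -3 ± 2i.
Hence x_h = C1*cos(2*t)*exp(-3*t) + C2*exp(-3*t)*sin(2*t).
For the particular solution try x_p = A0 + A1*t. Substituting and matching coefficients of each power of t gives A0 = -51/169, A1 = 2/13, so x_p = -51/169 + 2*t/13.
General solution: x = -51/169 + 2*t/13 + C1*cos(2*t)*exp(-3*t) + C2*exp(-3*t)*sin(2*t).
Apply the initial conditions: x(0) = -51/169 + C1 = -4 and x'(0) = 2/13 - 3*C1 + 2*C2 = -4. Solving gives C1 = -625/169, C2 = -2577/338.

x = -51/169 + 2*t/13 - 2577*exp(-3*t)*sin(2*t)/338 - 625*cos(2*t)*exp(-3*t)/169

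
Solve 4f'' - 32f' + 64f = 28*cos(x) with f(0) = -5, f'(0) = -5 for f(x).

f = -1550*exp(4*x)/289 - 56*sin(x)/289 + 105*cos(x)/289 + 283*x*exp(4*x)/17

Divide through by 4: f'' - 8f' + 16f = 7*cos(x).
Characteristic equation r² - 8r + 16 = 0 has discriminant (-8)² - 4·(16) = 0, so r = 4 is a repeated root.
Hence f_h = (C1 + C2*x)*exp(4*x).
Try f_p = A*cos(x) + B*sin(x). Substituting and equating the coefficients of cos(x) and sin(x) gives A = 105/289, B = -56/289, so f_p = -56*sin(x)/289 + 105*cos(x)/289.
General solution: f = -56*sin(x)/289 + 105*cos(x)/289 + C1*exp(4*x) + C2*x*exp(4*x).
Apply the initial conditions: f(0) = 105/289 + C1 = -5 and f'(0) = -56/289 + C2 + 4*C1 = -5. Solving gives C1 = -1550/289, C2 = 283/17.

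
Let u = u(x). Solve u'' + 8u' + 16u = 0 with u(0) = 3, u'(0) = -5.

u = 3*exp(-4*x) + 7*x*exp(-4*x)

Characteristic equation r² + 8r + 16 = 0 has discriminant (8)² - 4·(16) = 0, so r = -4 is a repeated root.
Hence u_h = (C1 + C2*x)*exp(-4*x).
Apply the initial conditions: u(0) = C1 = 3 and u'(0) = C2 - 4*C1 = -5. Solving gives C1 = 3, C2 = 7.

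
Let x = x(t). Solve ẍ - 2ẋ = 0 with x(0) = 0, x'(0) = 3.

x = -3/2 + 3*exp(2*t)/2

Characteristic equation r² - 2r = 0 factors as (r - 2)r = 0, so r = 2, 0.
Hence x_h = C1*exp(2*t) + C2.
Apply the initial conditions: x(0) = C1 + C2 = 0 and x'(0) = 2*C1 = 3. Solving gives C1 = 3/2, C2 = -3/2.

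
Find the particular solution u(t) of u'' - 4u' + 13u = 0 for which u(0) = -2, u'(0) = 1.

Characteristic equation r² - 4r + 13 = 0 has discriminant (-4)² - 4·(13) = -36 < 0, so r = 2 ± 3i.
Hence u_h = C1*cos(3*t)*exp(2*t) + C2*exp(2*t)*sin(3*t).
Apply the initial conditions: u(0) = C1 = -2 and u'(0) = 2*C1 + 3*C2 = 1. Solving gives C1 = -2, C2 = 5/3.

u = -2*cos(3*t)*exp(2*t) + 5*exp(2*t)*sin(3*t)/3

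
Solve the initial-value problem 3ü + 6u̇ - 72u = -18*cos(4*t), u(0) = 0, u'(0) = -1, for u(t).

u = -7*exp(4*t)/40 - 3*sin(4*t)/104 + 2*exp(-6*t)/65 + 15*cos(4*t)/104

Divide through by 3: u'' + 2u' - 24u = -6*cos(4*t).
Characteristic equation r² + 2r - 24 = 0 factors as (r - 4)(r + 6) = 0, so r = 4, -6.
Hence u_h = C1*exp(4*t) + C2*exp(-6*t).
Try u_p = A*cos(4*t) + B*sin(4*t). Substituting and equating the coefficients of cos(4t) and sin(4t) gives A = 15/104, B = -3/104, so u_p = -3*sin(4*t)/104 + 15*cos(4*t)/104.
General solution: u = -3*sin(4*t)/104 + 15*cos(4*t)/104 + C1*exp(4*t) + C2*exp(-6*t).
Apply the initial conditions: u(0) = 15/104 + C1 + C2 = 0 and u'(0) = -3/26 - 6*C2 + 4*C1 = -1. Solving gives C1 = -7/40, C2 = 2/65.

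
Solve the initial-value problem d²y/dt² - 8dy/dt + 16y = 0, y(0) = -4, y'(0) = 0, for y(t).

y = -4*exp(4*t) + 16*t*exp(4*t)

Characteristic equation r² - 8r + 16 = 0 has discriminant (-8)² - 4·(16) = 0, so r = 4 is a repeated root.
Hence y_h = (C1 + C2*t)*exp(4*t).
Apply the initial conditions: y(0) = C1 = -4 and y'(0) = C2 + 4*C1 = 0. Solving gives C1 = -4, C2 = 16.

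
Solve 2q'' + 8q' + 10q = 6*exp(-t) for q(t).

q = 3*exp(-t)/2 + C1*cos(t)*exp(-2*t) + C2*exp(-2*t)*sin(t)

Divide through by 2: q'' + 4q' + 5q = 3*exp(-t).
Characteristic equation r² + 4r + 5 = 0 has discriminant (4)² - 4·(5) = -4 < 0, so r = -2 ± i.
Hence q_h = C1*cos(t)*exp(-2*t) + C2*exp(-2*t)*sin(t).
Try q_p = A*exp(-t). Substituting into the equation and dividing by exp(-t) gives A = 3/2, so q_p = 3*exp(-t)/2.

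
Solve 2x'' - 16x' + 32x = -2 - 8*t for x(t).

Divide through by 2: x'' - 8x' + 16x = -1 - 4*t.
Characteristic equation r² - 8r + 16 = 0 has discriminant (-8)² - 4·(16) = 0, so r = 4 is a repeated root.
Hence x_h = (C1 + C2*t)*exp(4*t).
For the particular solution try x_p = A0 + A1*t. Substituting and matching coefficients of each power of t gives A0 = -3/16, A1 = -1/4, so x_p = -3/16 - t/4.

x = -3/16 - t/4 + C1*exp(4*t) + C2*t*exp(4*t)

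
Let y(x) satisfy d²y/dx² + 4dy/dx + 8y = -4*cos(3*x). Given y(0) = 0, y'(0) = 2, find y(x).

Characteristic equation r² + 4r + 8 = 0 has discriminant (4)² - 4·(8) = -16 < 0, so r = -2 ± 2i.
Hence y_h = C1*cos(2*x)*exp(-2*x) + C2*exp(-2*x)*sin(2*x).
Try y_p = A*cos(3*x) + B*sin(3*x). Substituting and equating the coefficients of cos(3x) and sin(3x) gives A = 4/145, B = -48/145, so y_p = -48*sin(3*x)/145 + 4*cos(3*x)/145.
General solution: y = -48*sin(3*x)/145 + 4*cos(3*x)/145 + C1*cos(2*x)*exp(-2*x) + C2*exp(-2*x)*sin(2*x).
Apply the initial conditions: y(0) = 4/145 + C1 = 0 and y'(0) = -144/145 - 2*C1 + 2*C2 = 2. Solving gives C1 = -4/145, C2 = 213/145.

y = -48*sin(3*x)/145 + 4*cos(3*x)/145 - 4*cos(2*x)*exp(-2*x)/145 + 213*exp(-2*x)*sin(2*x)/145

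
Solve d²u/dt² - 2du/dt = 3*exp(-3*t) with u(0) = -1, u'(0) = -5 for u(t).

Characteristic equation r² - 2r = 0 factors as (r - 2)r = 0, so r = 2, 0.
Hence u_h = C1*exp(2*t) + C2.
Try u_p = A*exp(-3*t). Substituting into the equation and dividing by exp(-3*t) gives A = 1/5, so u_p = exp(-3*t)/5.
General solution: u = C2 + exp(-3*t)/5 + C1*exp(2*t).
Apply the initial conditions: u(0) = 1/5 + C1 + C2 = -1 and u'(0) = -3/5 + 2*C1 = -5. Solving gives C1 = -11/5, C2 = 1.

u = 1 - 11*exp(2*t)/5 + exp(-3*t)/5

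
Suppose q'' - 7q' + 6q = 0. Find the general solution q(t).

q = C1*exp(6*t) + C2*exp(t)

Characteristic equation r² - 7r + 6 = 0 factors as (r - 6)(r - 1) = 0, so r = 6, 1.
Hence q_h = C1*exp(6*t) + C2*exp(t).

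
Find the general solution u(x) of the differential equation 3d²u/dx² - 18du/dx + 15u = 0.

Divide through by 3: u'' - 6u' + 5u = 0.
Characteristic equation r² - 6r + 5 = 0 factors as (r - 1)(r - 5) = 0, so r = 1, 5.
Hence u_h = C1*exp(x) + C2*exp(5*x).

u = C1*exp(x) + C2*exp(5*x)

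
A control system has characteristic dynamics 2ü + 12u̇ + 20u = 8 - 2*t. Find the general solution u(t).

Divide through by 2: u'' + 6u' + 10u = 4 - t.
Characteristic equation r² + 6r + 10 = 0 has discriminant (6)² - 4·(10) = -4 < 0, so r = -3 ± i.
Hence u_h = C1*cos(t)*exp(-3*t) + C2*exp(-3*t)*sin(t).
For the particular solution try u_p = A0 + A1*t. Substituting and matching coefficients of each power of t gives A0 = 23/50, A1 = -1/10, so u_p = 23/50 - t/10.

u = 23/50 - t/10 + C1*cos(t)*exp(-3*t) + C2*exp(-3*t)*sin(t)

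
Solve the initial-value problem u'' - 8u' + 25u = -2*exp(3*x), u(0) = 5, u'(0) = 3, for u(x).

Characteristic equation r² - 8r + 25 = 0 has discriminant (-8)² - 4·(25) = -36 < 0, so r = 4 ± 3i.
Hence u_h = C1*cos(3*x)*exp(4*x) + C2*exp(4*x)*sin(3*x).
Try u_p = A*exp(3*x). Substituting into the equation and dividing by exp(3*x) gives A = -1/5, so u_p = -exp(3*x)/5.
General solution: u = -exp(3*x)/5 + C1*cos(3*x)*exp(4*x) + C2*exp(4*x)*sin(3*x).
Apply the initial conditions: u(0) = -1/5 + C1 = 5 and u'(0) = -3/5 + 3*C2 + 4*C1 = 3. Solving gives C1 = 26/5, C2 = -86/15.

u = -exp(3*x)/5 - 86*exp(4*x)*sin(3*x)/15 + 26*cos(3*x)*exp(4*x)/5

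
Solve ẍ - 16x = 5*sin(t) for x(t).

x = -5*sin(t)/17 + C1*exp(-4*t) + C2*exp(4*t)

Characteristic equation r² - 16 = 0 factors as (r + 4)(r - 4) = 0, so r = -4, 4.
Hence x_h = C1*exp(-4*t) + C2*exp(4*t).
Try x_p = A*cos(t) + B*sin(t). Substituting and equating the coefficients of cos(t) and sin(t) gives A = 0, B = -5/17, so x_p = -5*sin(t)/17.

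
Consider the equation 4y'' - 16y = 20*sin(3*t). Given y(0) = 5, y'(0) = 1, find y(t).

Divide through by 4: y'' - 4y = 5*sin(3*t).
Characteristic equation r² - 4 = 0 factors as (r - 2)(r + 2) = 0, so r = 2, -2.
Hence y_h = C1*exp(2*t) + C2*exp(-2*t).
Try y_p = A*cos(3*t) + B*sin(3*t). Substituting and equating the coefficients of cos(3t) and sin(3t) gives A = 0, B = -5/13, so y_p = -5*sin(3*t)/13.
General solution: y = -5*sin(3*t)/13 + C1*exp(2*t) + C2*exp(-2*t).
Apply the initial conditions: y(0) = C1 + C2 = 5 and y'(0) = -15/13 - 2*C2 + 2*C1 = 1. Solving gives C1 = 79/26, C2 = 51/26.

y = -5*sin(3*t)/13 + 51*exp(-2*t)/26 + 79*exp(2*t)/26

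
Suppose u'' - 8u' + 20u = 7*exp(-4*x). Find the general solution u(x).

Characteristic equation r² - 8r + 20 = 0 has discriminant (-8)² - 4·(20) = -16 < 0, so r = 4 ± 2i.
Hence u_h = C1*cos(2*x)*exp(4*x) + C2*exp(4*x)*sin(2*x).
Try u_p = A*exp(-4*x). Substituting into the equation and dividing by exp(-4*x) gives A = 7/68, so u_p = 7*exp(-4*x)/68.

u = 7*exp(-4*x)/68 + C1*cos(2*x)*exp(4*x) + C2*exp(4*x)*sin(2*x)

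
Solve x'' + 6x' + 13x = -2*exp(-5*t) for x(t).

Characteristic equation r² + 6r + 13 = 0 has discriminant (6)² - 4·(13) = -16 < 0, so r = -3 ± 2i.
Hence x_h = C1*cos(2*t)*exp(-3*t) + C2*exp(-3*t)*sin(2*t).
Try x_p = A*exp(-5*t). Substituting into the equation and dividing by exp(-5*t) gives A = -1/4, so x_p = -exp(-5*t)/4.

x = -exp(-5*t)/4 + C1*cos(2*t)*exp(-3*t) + C2*exp(-3*t)*sin(2*t)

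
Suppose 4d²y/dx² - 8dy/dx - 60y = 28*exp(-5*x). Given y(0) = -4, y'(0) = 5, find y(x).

Divide through by 4: y'' - 2y' - 15y = 7*exp(-5*x).
Characteristic equation r² - 2r - 15 = 0 factors as (r + 3)(r - 5) = 0, so r = -3, 5.
Hence y_h = C1*exp(-3*x) + C2*exp(5*x).
Try y_p = A*exp(-5*x). Substituting into the equation and dividing by exp(-5*x) gives A = 7/20, so y_p = 7*exp(-5*x)/20.
General solution: y = 7*exp(-5*x)/20 + C1*exp(-3*x) + C2*exp(5*x).
Apply the initial conditions: y(0) = 7/20 + C1 + C2 = -4 and y'(0) = -7/4 - 3*C1 + 5*C2 = 5. Solving gives C1 = -57/16, C2 = -63/80.

y = -63*exp(5*x)/80 - 57*exp(-3*x)/16 + 7*exp(-5*x)/20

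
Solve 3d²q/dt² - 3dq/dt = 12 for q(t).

q = C2 - 4*t + C1*exp(t)

Divide through by 3: q'' - q' = 4.
Characteristic equation r² - r = 0 factors as (r - 1)r = 0, so r = 1, 0.
Hence q_h = C1*exp(t) + C2.
Since 1 solves the homogeneous equation (r = 0 is a root of multiplicity 1), multiply the trial by t. Try q_p = A*t. Substituting into the equation and dividing by 1 gives A = -4, so q_p = -4*t.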